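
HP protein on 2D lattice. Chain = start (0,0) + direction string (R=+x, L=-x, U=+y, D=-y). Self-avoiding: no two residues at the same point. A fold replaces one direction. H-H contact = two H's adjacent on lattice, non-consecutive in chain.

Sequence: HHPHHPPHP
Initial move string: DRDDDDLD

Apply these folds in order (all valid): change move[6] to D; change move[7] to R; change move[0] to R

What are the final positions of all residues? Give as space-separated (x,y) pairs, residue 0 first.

Answer: (0,0) (1,0) (2,0) (2,-1) (2,-2) (2,-3) (2,-4) (2,-5) (3,-5)

Derivation:
Initial moves: DRDDDDLD
Fold: move[6]->D => DRDDDDDD (positions: [(0, 0), (0, -1), (1, -1), (1, -2), (1, -3), (1, -4), (1, -5), (1, -6), (1, -7)])
Fold: move[7]->R => DRDDDDDR (positions: [(0, 0), (0, -1), (1, -1), (1, -2), (1, -3), (1, -4), (1, -5), (1, -6), (2, -6)])
Fold: move[0]->R => RRDDDDDR (positions: [(0, 0), (1, 0), (2, 0), (2, -1), (2, -2), (2, -3), (2, -4), (2, -5), (3, -5)])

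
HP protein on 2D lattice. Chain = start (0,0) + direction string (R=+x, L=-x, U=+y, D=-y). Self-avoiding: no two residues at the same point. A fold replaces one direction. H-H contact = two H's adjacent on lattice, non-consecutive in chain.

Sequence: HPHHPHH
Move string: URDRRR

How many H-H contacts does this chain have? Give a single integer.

Positions: [(0, 0), (0, 1), (1, 1), (1, 0), (2, 0), (3, 0), (4, 0)]
H-H contact: residue 0 @(0,0) - residue 3 @(1, 0)

Answer: 1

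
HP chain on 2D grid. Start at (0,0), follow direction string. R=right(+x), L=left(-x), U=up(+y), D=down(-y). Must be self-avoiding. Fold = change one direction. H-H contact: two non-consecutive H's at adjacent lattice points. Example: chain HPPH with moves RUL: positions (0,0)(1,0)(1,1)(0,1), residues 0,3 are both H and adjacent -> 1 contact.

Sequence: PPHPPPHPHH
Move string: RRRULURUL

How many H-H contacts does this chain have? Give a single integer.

Positions: [(0, 0), (1, 0), (2, 0), (3, 0), (3, 1), (2, 1), (2, 2), (3, 2), (3, 3), (2, 3)]
H-H contact: residue 6 @(2,2) - residue 9 @(2, 3)

Answer: 1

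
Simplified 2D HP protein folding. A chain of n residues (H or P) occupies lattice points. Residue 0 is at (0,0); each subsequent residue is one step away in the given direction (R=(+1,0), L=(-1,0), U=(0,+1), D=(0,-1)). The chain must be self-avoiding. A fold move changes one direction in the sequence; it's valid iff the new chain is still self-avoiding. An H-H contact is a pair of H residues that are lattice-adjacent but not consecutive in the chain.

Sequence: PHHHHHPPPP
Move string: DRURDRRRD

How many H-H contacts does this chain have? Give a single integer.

Positions: [(0, 0), (0, -1), (1, -1), (1, 0), (2, 0), (2, -1), (3, -1), (4, -1), (5, -1), (5, -2)]
H-H contact: residue 2 @(1,-1) - residue 5 @(2, -1)

Answer: 1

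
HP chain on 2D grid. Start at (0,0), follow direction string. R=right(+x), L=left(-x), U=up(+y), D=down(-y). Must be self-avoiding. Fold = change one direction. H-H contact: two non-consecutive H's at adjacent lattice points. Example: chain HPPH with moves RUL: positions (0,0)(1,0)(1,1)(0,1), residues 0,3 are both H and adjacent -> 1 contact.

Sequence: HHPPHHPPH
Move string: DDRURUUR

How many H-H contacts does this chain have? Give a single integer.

Answer: 1

Derivation:
Positions: [(0, 0), (0, -1), (0, -2), (1, -2), (1, -1), (2, -1), (2, 0), (2, 1), (3, 1)]
H-H contact: residue 1 @(0,-1) - residue 4 @(1, -1)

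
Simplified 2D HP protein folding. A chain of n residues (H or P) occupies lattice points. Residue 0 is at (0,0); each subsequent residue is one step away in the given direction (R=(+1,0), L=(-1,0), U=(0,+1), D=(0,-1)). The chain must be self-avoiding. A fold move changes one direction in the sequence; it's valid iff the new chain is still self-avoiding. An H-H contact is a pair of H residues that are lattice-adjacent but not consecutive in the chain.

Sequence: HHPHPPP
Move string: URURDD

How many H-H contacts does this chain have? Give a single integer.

Answer: 0

Derivation:
Positions: [(0, 0), (0, 1), (1, 1), (1, 2), (2, 2), (2, 1), (2, 0)]
No H-H contacts found.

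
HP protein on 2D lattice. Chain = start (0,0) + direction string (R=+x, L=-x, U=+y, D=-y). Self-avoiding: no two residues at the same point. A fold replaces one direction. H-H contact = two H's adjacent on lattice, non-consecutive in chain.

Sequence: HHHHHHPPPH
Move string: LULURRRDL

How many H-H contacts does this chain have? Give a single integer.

Answer: 3

Derivation:
Positions: [(0, 0), (-1, 0), (-1, 1), (-2, 1), (-2, 2), (-1, 2), (0, 2), (1, 2), (1, 1), (0, 1)]
H-H contact: residue 0 @(0,0) - residue 9 @(0, 1)
H-H contact: residue 2 @(-1,1) - residue 9 @(0, 1)
H-H contact: residue 2 @(-1,1) - residue 5 @(-1, 2)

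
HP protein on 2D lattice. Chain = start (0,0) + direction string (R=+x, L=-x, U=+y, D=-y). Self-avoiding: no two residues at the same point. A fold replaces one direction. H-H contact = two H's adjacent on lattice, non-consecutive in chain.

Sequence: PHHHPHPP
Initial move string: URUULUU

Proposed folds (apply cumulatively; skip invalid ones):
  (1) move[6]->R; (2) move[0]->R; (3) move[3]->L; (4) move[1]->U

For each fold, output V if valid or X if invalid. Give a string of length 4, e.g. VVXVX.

Initial: URUULUU -> [(0, 0), (0, 1), (1, 1), (1, 2), (1, 3), (0, 3), (0, 4), (0, 5)]
Fold 1: move[6]->R => URUULUR VALID
Fold 2: move[0]->R => RRUULUR VALID
Fold 3: move[3]->L => RRULLUR VALID
Fold 4: move[1]->U => RUULLUR VALID

Answer: VVVV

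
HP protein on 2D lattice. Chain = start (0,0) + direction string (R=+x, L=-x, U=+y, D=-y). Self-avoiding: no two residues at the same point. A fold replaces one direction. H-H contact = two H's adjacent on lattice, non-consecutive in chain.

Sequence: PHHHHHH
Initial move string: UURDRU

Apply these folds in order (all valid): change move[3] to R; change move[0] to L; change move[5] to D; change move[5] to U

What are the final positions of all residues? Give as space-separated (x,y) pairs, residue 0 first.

Answer: (0,0) (-1,0) (-1,1) (0,1) (1,1) (2,1) (2,2)

Derivation:
Initial moves: UURDRU
Fold: move[3]->R => UURRRU (positions: [(0, 0), (0, 1), (0, 2), (1, 2), (2, 2), (3, 2), (3, 3)])
Fold: move[0]->L => LURRRU (positions: [(0, 0), (-1, 0), (-1, 1), (0, 1), (1, 1), (2, 1), (2, 2)])
Fold: move[5]->D => LURRRD (positions: [(0, 0), (-1, 0), (-1, 1), (0, 1), (1, 1), (2, 1), (2, 0)])
Fold: move[5]->U => LURRRU (positions: [(0, 0), (-1, 0), (-1, 1), (0, 1), (1, 1), (2, 1), (2, 2)])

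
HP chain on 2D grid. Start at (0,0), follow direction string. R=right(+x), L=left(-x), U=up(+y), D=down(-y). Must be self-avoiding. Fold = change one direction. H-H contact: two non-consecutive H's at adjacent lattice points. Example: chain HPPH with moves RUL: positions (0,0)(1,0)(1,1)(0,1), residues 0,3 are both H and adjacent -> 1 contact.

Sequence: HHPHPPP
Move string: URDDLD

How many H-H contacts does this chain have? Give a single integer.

Positions: [(0, 0), (0, 1), (1, 1), (1, 0), (1, -1), (0, -1), (0, -2)]
H-H contact: residue 0 @(0,0) - residue 3 @(1, 0)

Answer: 1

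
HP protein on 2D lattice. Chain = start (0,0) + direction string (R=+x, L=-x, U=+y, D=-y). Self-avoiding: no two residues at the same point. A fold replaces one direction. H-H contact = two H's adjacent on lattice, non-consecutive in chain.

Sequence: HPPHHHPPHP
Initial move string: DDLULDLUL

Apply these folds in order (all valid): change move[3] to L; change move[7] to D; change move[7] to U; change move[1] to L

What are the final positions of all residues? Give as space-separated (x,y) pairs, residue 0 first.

Initial moves: DDLULDLUL
Fold: move[3]->L => DDLLLDLUL (positions: [(0, 0), (0, -1), (0, -2), (-1, -2), (-2, -2), (-3, -2), (-3, -3), (-4, -3), (-4, -2), (-5, -2)])
Fold: move[7]->D => DDLLLDLDL (positions: [(0, 0), (0, -1), (0, -2), (-1, -2), (-2, -2), (-3, -2), (-3, -3), (-4, -3), (-4, -4), (-5, -4)])
Fold: move[7]->U => DDLLLDLUL (positions: [(0, 0), (0, -1), (0, -2), (-1, -2), (-2, -2), (-3, -2), (-3, -3), (-4, -3), (-4, -2), (-5, -2)])
Fold: move[1]->L => DLLLLDLUL (positions: [(0, 0), (0, -1), (-1, -1), (-2, -1), (-3, -1), (-4, -1), (-4, -2), (-5, -2), (-5, -1), (-6, -1)])

Answer: (0,0) (0,-1) (-1,-1) (-2,-1) (-3,-1) (-4,-1) (-4,-2) (-5,-2) (-5,-1) (-6,-1)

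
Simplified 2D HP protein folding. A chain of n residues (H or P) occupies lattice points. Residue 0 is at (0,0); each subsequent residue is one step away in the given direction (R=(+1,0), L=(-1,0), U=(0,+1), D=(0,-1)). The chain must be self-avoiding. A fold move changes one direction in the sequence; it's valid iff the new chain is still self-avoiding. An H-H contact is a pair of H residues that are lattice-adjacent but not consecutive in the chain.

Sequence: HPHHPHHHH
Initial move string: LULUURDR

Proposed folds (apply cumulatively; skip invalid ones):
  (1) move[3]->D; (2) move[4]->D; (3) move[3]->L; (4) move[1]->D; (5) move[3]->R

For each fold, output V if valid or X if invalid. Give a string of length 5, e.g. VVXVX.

Initial: LULUURDR -> [(0, 0), (-1, 0), (-1, 1), (-2, 1), (-2, 2), (-2, 3), (-1, 3), (-1, 2), (0, 2)]
Fold 1: move[3]->D => LULDURDR INVALID (collision), skipped
Fold 2: move[4]->D => LULUDRDR INVALID (collision), skipped
Fold 3: move[3]->L => LULLURDR INVALID (collision), skipped
Fold 4: move[1]->D => LDLUURDR INVALID (collision), skipped
Fold 5: move[3]->R => LULRURDR INVALID (collision), skipped

Answer: XXXXX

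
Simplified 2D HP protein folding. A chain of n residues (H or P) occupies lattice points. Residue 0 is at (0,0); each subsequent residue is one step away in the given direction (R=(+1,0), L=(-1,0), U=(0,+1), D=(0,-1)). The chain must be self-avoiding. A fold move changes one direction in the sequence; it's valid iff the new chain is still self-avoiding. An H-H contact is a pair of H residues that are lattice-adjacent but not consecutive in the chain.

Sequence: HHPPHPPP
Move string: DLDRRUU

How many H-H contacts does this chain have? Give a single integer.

Answer: 1

Derivation:
Positions: [(0, 0), (0, -1), (-1, -1), (-1, -2), (0, -2), (1, -2), (1, -1), (1, 0)]
H-H contact: residue 1 @(0,-1) - residue 4 @(0, -2)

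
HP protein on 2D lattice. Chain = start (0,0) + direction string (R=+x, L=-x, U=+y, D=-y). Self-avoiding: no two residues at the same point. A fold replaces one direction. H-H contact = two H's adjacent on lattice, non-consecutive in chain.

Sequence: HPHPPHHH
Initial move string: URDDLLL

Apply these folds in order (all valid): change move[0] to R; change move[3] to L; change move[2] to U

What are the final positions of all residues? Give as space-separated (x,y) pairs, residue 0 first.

Answer: (0,0) (1,0) (2,0) (2,1) (1,1) (0,1) (-1,1) (-2,1)

Derivation:
Initial moves: URDDLLL
Fold: move[0]->R => RRDDLLL (positions: [(0, 0), (1, 0), (2, 0), (2, -1), (2, -2), (1, -2), (0, -2), (-1, -2)])
Fold: move[3]->L => RRDLLLL (positions: [(0, 0), (1, 0), (2, 0), (2, -1), (1, -1), (0, -1), (-1, -1), (-2, -1)])
Fold: move[2]->U => RRULLLL (positions: [(0, 0), (1, 0), (2, 0), (2, 1), (1, 1), (0, 1), (-1, 1), (-2, 1)])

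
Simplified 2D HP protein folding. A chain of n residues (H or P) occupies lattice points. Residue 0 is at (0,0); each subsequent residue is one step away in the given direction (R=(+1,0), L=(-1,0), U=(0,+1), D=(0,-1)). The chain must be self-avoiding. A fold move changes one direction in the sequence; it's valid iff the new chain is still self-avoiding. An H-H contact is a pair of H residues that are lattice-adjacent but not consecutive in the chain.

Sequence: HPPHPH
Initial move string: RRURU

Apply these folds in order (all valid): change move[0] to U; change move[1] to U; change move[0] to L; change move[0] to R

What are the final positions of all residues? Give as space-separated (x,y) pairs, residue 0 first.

Answer: (0,0) (1,0) (1,1) (1,2) (2,2) (2,3)

Derivation:
Initial moves: RRURU
Fold: move[0]->U => URURU (positions: [(0, 0), (0, 1), (1, 1), (1, 2), (2, 2), (2, 3)])
Fold: move[1]->U => UUURU (positions: [(0, 0), (0, 1), (0, 2), (0, 3), (1, 3), (1, 4)])
Fold: move[0]->L => LUURU (positions: [(0, 0), (-1, 0), (-1, 1), (-1, 2), (0, 2), (0, 3)])
Fold: move[0]->R => RUURU (positions: [(0, 0), (1, 0), (1, 1), (1, 2), (2, 2), (2, 3)])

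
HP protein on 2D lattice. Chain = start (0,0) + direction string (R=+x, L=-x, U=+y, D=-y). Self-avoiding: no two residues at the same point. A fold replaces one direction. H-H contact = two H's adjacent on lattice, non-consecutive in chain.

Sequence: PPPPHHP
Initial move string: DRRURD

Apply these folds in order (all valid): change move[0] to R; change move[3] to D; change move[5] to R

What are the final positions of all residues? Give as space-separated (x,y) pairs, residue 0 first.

Answer: (0,0) (1,0) (2,0) (3,0) (3,-1) (4,-1) (5,-1)

Derivation:
Initial moves: DRRURD
Fold: move[0]->R => RRRURD (positions: [(0, 0), (1, 0), (2, 0), (3, 0), (3, 1), (4, 1), (4, 0)])
Fold: move[3]->D => RRRDRD (positions: [(0, 0), (1, 0), (2, 0), (3, 0), (3, -1), (4, -1), (4, -2)])
Fold: move[5]->R => RRRDRR (positions: [(0, 0), (1, 0), (2, 0), (3, 0), (3, -1), (4, -1), (5, -1)])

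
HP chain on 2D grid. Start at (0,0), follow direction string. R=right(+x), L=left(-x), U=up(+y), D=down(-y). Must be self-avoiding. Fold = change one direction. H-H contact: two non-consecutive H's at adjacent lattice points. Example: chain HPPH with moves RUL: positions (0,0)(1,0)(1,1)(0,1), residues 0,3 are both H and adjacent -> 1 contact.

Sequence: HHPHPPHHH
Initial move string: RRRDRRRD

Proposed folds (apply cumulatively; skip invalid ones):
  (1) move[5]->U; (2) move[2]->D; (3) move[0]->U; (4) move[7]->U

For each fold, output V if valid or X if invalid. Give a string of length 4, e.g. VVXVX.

Answer: VVVV

Derivation:
Initial: RRRDRRRD -> [(0, 0), (1, 0), (2, 0), (3, 0), (3, -1), (4, -1), (5, -1), (6, -1), (6, -2)]
Fold 1: move[5]->U => RRRDRURD VALID
Fold 2: move[2]->D => RRDDRURD VALID
Fold 3: move[0]->U => URDDRURD VALID
Fold 4: move[7]->U => URDDRURU VALID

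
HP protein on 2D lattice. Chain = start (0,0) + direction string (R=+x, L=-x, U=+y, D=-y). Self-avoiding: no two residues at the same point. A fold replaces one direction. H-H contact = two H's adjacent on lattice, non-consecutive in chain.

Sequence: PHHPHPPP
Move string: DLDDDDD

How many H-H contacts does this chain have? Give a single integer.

Answer: 0

Derivation:
Positions: [(0, 0), (0, -1), (-1, -1), (-1, -2), (-1, -3), (-1, -4), (-1, -5), (-1, -6)]
No H-H contacts found.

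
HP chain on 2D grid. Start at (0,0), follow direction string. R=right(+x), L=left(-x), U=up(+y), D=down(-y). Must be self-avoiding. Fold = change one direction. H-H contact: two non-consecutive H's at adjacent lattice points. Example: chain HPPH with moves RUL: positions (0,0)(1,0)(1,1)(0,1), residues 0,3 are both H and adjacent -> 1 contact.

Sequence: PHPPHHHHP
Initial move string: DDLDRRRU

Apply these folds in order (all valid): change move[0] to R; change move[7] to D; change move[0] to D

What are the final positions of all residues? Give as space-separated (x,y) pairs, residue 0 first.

Initial moves: DDLDRRRU
Fold: move[0]->R => RDLDRRRU (positions: [(0, 0), (1, 0), (1, -1), (0, -1), (0, -2), (1, -2), (2, -2), (3, -2), (3, -1)])
Fold: move[7]->D => RDLDRRRD (positions: [(0, 0), (1, 0), (1, -1), (0, -1), (0, -2), (1, -2), (2, -2), (3, -2), (3, -3)])
Fold: move[0]->D => DDLDRRRD (positions: [(0, 0), (0, -1), (0, -2), (-1, -2), (-1, -3), (0, -3), (1, -3), (2, -3), (2, -4)])

Answer: (0,0) (0,-1) (0,-2) (-1,-2) (-1,-3) (0,-3) (1,-3) (2,-3) (2,-4)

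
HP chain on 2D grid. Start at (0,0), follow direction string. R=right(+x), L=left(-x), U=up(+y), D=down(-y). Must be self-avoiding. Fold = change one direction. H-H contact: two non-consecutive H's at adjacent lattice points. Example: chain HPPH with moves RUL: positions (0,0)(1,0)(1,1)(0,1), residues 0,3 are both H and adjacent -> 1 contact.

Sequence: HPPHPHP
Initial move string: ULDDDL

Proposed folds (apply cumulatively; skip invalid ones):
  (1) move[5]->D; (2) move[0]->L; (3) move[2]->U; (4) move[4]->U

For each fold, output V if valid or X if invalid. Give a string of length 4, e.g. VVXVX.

Initial: ULDDDL -> [(0, 0), (0, 1), (-1, 1), (-1, 0), (-1, -1), (-1, -2), (-2, -2)]
Fold 1: move[5]->D => ULDDDD VALID
Fold 2: move[0]->L => LLDDDD VALID
Fold 3: move[2]->U => LLUDDD INVALID (collision), skipped
Fold 4: move[4]->U => LLDDUD INVALID (collision), skipped

Answer: VVXX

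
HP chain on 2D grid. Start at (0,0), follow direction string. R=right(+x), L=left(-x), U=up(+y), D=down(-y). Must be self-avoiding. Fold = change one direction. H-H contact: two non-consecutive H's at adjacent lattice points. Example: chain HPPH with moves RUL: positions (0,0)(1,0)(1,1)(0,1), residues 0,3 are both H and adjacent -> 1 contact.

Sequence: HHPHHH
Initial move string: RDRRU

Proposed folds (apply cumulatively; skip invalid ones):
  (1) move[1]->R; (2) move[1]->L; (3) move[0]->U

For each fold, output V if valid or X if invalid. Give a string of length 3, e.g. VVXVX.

Answer: VXV

Derivation:
Initial: RDRRU -> [(0, 0), (1, 0), (1, -1), (2, -1), (3, -1), (3, 0)]
Fold 1: move[1]->R => RRRRU VALID
Fold 2: move[1]->L => RLRRU INVALID (collision), skipped
Fold 3: move[0]->U => URRRU VALID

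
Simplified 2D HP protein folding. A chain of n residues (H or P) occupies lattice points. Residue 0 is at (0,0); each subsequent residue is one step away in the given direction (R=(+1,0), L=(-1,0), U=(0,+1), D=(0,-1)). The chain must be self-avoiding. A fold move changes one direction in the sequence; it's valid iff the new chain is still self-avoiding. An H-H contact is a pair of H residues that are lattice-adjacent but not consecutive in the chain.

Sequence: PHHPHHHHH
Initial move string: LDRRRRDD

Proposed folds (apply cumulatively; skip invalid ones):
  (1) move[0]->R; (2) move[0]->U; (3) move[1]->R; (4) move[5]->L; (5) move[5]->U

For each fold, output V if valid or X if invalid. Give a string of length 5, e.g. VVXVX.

Initial: LDRRRRDD -> [(0, 0), (-1, 0), (-1, -1), (0, -1), (1, -1), (2, -1), (3, -1), (3, -2), (3, -3)]
Fold 1: move[0]->R => RDRRRRDD VALID
Fold 2: move[0]->U => UDRRRRDD INVALID (collision), skipped
Fold 3: move[1]->R => RRRRRRDD VALID
Fold 4: move[5]->L => RRRRRLDD INVALID (collision), skipped
Fold 5: move[5]->U => RRRRRUDD INVALID (collision), skipped

Answer: VXVXX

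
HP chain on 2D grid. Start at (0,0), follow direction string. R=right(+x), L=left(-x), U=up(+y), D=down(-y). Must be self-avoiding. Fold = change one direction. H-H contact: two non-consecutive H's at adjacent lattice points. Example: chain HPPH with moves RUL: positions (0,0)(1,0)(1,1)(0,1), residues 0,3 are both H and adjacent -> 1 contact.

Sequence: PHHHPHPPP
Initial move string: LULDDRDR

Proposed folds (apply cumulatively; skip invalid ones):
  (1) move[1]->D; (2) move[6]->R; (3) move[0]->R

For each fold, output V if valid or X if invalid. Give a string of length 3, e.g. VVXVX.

Initial: LULDDRDR -> [(0, 0), (-1, 0), (-1, 1), (-2, 1), (-2, 0), (-2, -1), (-1, -1), (-1, -2), (0, -2)]
Fold 1: move[1]->D => LDLDDRDR VALID
Fold 2: move[6]->R => LDLDDRRR VALID
Fold 3: move[0]->R => RDLDDRRR VALID

Answer: VVV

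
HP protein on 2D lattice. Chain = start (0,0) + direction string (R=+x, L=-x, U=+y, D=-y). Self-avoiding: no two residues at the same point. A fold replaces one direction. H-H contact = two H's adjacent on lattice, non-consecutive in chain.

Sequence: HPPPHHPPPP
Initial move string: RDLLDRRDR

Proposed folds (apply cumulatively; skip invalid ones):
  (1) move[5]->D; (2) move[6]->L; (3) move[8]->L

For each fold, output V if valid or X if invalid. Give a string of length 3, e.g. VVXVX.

Answer: VVV

Derivation:
Initial: RDLLDRRDR -> [(0, 0), (1, 0), (1, -1), (0, -1), (-1, -1), (-1, -2), (0, -2), (1, -2), (1, -3), (2, -3)]
Fold 1: move[5]->D => RDLLDDRDR VALID
Fold 2: move[6]->L => RDLLDDLDR VALID
Fold 3: move[8]->L => RDLLDDLDL VALID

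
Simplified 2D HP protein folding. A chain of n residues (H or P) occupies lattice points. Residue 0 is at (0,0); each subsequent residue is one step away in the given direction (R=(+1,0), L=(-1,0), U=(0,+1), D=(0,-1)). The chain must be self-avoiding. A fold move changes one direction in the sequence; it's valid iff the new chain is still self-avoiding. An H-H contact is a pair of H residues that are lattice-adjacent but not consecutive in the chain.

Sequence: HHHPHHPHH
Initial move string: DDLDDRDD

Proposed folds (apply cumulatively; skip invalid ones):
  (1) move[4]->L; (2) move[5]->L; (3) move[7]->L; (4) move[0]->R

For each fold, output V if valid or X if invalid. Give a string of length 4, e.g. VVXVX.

Initial: DDLDDRDD -> [(0, 0), (0, -1), (0, -2), (-1, -2), (-1, -3), (-1, -4), (0, -4), (0, -5), (0, -6)]
Fold 1: move[4]->L => DDLDLRDD INVALID (collision), skipped
Fold 2: move[5]->L => DDLDDLDD VALID
Fold 3: move[7]->L => DDLDDLDL VALID
Fold 4: move[0]->R => RDLDDLDL VALID

Answer: XVVV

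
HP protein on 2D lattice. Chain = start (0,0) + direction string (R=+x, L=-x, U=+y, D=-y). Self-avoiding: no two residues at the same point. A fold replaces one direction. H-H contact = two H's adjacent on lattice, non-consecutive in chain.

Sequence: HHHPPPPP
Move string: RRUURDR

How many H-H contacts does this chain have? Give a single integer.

Positions: [(0, 0), (1, 0), (2, 0), (2, 1), (2, 2), (3, 2), (3, 1), (4, 1)]
No H-H contacts found.

Answer: 0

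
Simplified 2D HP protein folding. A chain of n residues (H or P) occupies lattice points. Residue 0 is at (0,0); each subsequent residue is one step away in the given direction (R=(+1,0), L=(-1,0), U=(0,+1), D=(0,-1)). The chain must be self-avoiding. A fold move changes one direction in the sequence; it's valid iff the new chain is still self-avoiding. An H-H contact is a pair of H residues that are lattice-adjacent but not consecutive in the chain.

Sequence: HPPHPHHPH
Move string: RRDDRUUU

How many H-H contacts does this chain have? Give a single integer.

Positions: [(0, 0), (1, 0), (2, 0), (2, -1), (2, -2), (3, -2), (3, -1), (3, 0), (3, 1)]
H-H contact: residue 3 @(2,-1) - residue 6 @(3, -1)

Answer: 1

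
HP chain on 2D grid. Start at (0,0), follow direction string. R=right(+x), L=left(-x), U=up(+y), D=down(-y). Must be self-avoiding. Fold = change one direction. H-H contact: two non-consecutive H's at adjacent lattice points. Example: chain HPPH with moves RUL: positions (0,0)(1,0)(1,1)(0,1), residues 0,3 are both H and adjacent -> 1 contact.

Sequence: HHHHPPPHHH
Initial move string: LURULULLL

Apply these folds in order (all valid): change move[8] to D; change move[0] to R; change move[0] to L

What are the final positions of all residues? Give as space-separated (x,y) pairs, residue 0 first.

Initial moves: LURULULLL
Fold: move[8]->D => LURULULLD (positions: [(0, 0), (-1, 0), (-1, 1), (0, 1), (0, 2), (-1, 2), (-1, 3), (-2, 3), (-3, 3), (-3, 2)])
Fold: move[0]->R => RURULULLD (positions: [(0, 0), (1, 0), (1, 1), (2, 1), (2, 2), (1, 2), (1, 3), (0, 3), (-1, 3), (-1, 2)])
Fold: move[0]->L => LURULULLD (positions: [(0, 0), (-1, 0), (-1, 1), (0, 1), (0, 2), (-1, 2), (-1, 3), (-2, 3), (-3, 3), (-3, 2)])

Answer: (0,0) (-1,0) (-1,1) (0,1) (0,2) (-1,2) (-1,3) (-2,3) (-3,3) (-3,2)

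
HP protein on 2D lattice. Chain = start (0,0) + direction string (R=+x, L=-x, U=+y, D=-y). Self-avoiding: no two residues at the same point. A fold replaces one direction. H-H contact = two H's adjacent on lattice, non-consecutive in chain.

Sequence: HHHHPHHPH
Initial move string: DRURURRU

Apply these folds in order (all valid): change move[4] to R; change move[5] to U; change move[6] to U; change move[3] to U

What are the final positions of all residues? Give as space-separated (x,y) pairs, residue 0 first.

Answer: (0,0) (0,-1) (1,-1) (1,0) (1,1) (2,1) (2,2) (2,3) (2,4)

Derivation:
Initial moves: DRURURRU
Fold: move[4]->R => DRURRRRU (positions: [(0, 0), (0, -1), (1, -1), (1, 0), (2, 0), (3, 0), (4, 0), (5, 0), (5, 1)])
Fold: move[5]->U => DRURRURU (positions: [(0, 0), (0, -1), (1, -1), (1, 0), (2, 0), (3, 0), (3, 1), (4, 1), (4, 2)])
Fold: move[6]->U => DRURRUUU (positions: [(0, 0), (0, -1), (1, -1), (1, 0), (2, 0), (3, 0), (3, 1), (3, 2), (3, 3)])
Fold: move[3]->U => DRUURUUU (positions: [(0, 0), (0, -1), (1, -1), (1, 0), (1, 1), (2, 1), (2, 2), (2, 3), (2, 4)])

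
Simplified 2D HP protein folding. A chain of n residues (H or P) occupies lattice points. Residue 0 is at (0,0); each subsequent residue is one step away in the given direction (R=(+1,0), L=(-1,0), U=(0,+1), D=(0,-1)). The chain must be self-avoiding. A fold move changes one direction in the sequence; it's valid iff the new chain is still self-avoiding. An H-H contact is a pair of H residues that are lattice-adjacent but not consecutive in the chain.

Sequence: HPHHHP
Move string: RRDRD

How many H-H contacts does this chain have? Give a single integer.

Positions: [(0, 0), (1, 0), (2, 0), (2, -1), (3, -1), (3, -2)]
No H-H contacts found.

Answer: 0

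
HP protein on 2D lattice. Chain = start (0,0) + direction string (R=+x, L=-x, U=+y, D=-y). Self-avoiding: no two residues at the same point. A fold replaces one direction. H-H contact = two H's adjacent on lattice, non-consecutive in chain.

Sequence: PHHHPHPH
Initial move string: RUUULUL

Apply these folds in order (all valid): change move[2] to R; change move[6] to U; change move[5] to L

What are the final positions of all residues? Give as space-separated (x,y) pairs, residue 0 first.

Initial moves: RUUULUL
Fold: move[2]->R => RURULUL (positions: [(0, 0), (1, 0), (1, 1), (2, 1), (2, 2), (1, 2), (1, 3), (0, 3)])
Fold: move[6]->U => RURULUU (positions: [(0, 0), (1, 0), (1, 1), (2, 1), (2, 2), (1, 2), (1, 3), (1, 4)])
Fold: move[5]->L => RURULLU (positions: [(0, 0), (1, 0), (1, 1), (2, 1), (2, 2), (1, 2), (0, 2), (0, 3)])

Answer: (0,0) (1,0) (1,1) (2,1) (2,2) (1,2) (0,2) (0,3)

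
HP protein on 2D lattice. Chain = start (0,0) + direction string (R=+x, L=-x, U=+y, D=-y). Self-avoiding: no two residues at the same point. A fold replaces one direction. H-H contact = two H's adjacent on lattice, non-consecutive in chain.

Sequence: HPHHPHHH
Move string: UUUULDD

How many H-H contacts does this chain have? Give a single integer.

Answer: 2

Derivation:
Positions: [(0, 0), (0, 1), (0, 2), (0, 3), (0, 4), (-1, 4), (-1, 3), (-1, 2)]
H-H contact: residue 2 @(0,2) - residue 7 @(-1, 2)
H-H contact: residue 3 @(0,3) - residue 6 @(-1, 3)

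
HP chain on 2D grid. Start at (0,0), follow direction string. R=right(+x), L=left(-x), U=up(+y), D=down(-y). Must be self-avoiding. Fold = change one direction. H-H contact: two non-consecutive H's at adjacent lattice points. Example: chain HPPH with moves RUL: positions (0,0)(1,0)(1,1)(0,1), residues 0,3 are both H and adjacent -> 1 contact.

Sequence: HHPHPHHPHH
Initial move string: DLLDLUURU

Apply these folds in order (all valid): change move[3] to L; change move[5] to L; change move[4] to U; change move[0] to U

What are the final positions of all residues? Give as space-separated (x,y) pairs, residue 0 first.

Answer: (0,0) (0,1) (-1,1) (-2,1) (-3,1) (-3,2) (-4,2) (-4,3) (-3,3) (-3,4)

Derivation:
Initial moves: DLLDLUURU
Fold: move[3]->L => DLLLLUURU (positions: [(0, 0), (0, -1), (-1, -1), (-2, -1), (-3, -1), (-4, -1), (-4, 0), (-4, 1), (-3, 1), (-3, 2)])
Fold: move[5]->L => DLLLLLURU (positions: [(0, 0), (0, -1), (-1, -1), (-2, -1), (-3, -1), (-4, -1), (-5, -1), (-5, 0), (-4, 0), (-4, 1)])
Fold: move[4]->U => DLLLULURU (positions: [(0, 0), (0, -1), (-1, -1), (-2, -1), (-3, -1), (-3, 0), (-4, 0), (-4, 1), (-3, 1), (-3, 2)])
Fold: move[0]->U => ULLLULURU (positions: [(0, 0), (0, 1), (-1, 1), (-2, 1), (-3, 1), (-3, 2), (-4, 2), (-4, 3), (-3, 3), (-3, 4)])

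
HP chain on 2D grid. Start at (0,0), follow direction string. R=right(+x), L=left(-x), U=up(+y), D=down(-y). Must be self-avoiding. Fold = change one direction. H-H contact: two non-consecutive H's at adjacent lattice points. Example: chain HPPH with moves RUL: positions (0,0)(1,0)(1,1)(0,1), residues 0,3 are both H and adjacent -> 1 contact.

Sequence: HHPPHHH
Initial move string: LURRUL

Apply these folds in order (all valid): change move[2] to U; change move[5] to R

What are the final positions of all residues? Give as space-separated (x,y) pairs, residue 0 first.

Initial moves: LURRUL
Fold: move[2]->U => LUURUL (positions: [(0, 0), (-1, 0), (-1, 1), (-1, 2), (0, 2), (0, 3), (-1, 3)])
Fold: move[5]->R => LUURUR (positions: [(0, 0), (-1, 0), (-1, 1), (-1, 2), (0, 2), (0, 3), (1, 3)])

Answer: (0,0) (-1,0) (-1,1) (-1,2) (0,2) (0,3) (1,3)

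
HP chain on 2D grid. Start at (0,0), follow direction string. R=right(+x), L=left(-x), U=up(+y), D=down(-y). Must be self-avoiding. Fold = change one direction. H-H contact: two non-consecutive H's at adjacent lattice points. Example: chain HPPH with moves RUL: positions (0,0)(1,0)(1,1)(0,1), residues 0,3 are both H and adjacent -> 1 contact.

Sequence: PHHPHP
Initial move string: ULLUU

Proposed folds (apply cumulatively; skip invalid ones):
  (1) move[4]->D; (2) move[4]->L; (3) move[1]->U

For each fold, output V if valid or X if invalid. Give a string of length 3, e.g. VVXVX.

Answer: XVV

Derivation:
Initial: ULLUU -> [(0, 0), (0, 1), (-1, 1), (-2, 1), (-2, 2), (-2, 3)]
Fold 1: move[4]->D => ULLUD INVALID (collision), skipped
Fold 2: move[4]->L => ULLUL VALID
Fold 3: move[1]->U => UULUL VALID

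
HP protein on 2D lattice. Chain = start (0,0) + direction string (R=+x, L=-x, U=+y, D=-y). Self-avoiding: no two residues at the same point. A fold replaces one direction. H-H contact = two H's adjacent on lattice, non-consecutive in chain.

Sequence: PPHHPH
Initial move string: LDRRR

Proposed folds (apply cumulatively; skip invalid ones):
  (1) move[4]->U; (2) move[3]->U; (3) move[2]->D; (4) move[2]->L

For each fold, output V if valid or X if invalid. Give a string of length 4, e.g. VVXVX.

Initial: LDRRR -> [(0, 0), (-1, 0), (-1, -1), (0, -1), (1, -1), (2, -1)]
Fold 1: move[4]->U => LDRRU VALID
Fold 2: move[3]->U => LDRUU INVALID (collision), skipped
Fold 3: move[2]->D => LDDRU VALID
Fold 4: move[2]->L => LDLRU INVALID (collision), skipped

Answer: VXVX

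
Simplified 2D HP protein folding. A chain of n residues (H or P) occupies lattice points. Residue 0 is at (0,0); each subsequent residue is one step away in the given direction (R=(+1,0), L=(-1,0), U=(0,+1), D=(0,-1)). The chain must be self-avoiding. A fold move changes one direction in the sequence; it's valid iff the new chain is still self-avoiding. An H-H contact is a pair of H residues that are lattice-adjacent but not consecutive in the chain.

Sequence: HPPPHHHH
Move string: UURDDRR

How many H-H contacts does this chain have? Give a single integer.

Answer: 1

Derivation:
Positions: [(0, 0), (0, 1), (0, 2), (1, 2), (1, 1), (1, 0), (2, 0), (3, 0)]
H-H contact: residue 0 @(0,0) - residue 5 @(1, 0)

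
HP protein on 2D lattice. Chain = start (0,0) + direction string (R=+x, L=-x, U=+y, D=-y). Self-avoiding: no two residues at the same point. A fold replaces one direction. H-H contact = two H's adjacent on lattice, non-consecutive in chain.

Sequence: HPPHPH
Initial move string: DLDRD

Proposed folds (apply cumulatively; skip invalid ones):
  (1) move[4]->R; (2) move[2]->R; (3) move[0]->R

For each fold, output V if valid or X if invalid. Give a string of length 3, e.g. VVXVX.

Answer: VXX

Derivation:
Initial: DLDRD -> [(0, 0), (0, -1), (-1, -1), (-1, -2), (0, -2), (0, -3)]
Fold 1: move[4]->R => DLDRR VALID
Fold 2: move[2]->R => DLRRR INVALID (collision), skipped
Fold 3: move[0]->R => RLDRR INVALID (collision), skipped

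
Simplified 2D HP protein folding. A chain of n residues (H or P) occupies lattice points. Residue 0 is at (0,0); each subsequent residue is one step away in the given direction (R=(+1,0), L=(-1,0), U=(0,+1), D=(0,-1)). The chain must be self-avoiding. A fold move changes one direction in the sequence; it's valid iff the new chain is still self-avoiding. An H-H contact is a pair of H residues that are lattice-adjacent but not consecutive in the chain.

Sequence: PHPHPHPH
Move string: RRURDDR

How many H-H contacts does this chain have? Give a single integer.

Positions: [(0, 0), (1, 0), (2, 0), (2, 1), (3, 1), (3, 0), (3, -1), (4, -1)]
No H-H contacts found.

Answer: 0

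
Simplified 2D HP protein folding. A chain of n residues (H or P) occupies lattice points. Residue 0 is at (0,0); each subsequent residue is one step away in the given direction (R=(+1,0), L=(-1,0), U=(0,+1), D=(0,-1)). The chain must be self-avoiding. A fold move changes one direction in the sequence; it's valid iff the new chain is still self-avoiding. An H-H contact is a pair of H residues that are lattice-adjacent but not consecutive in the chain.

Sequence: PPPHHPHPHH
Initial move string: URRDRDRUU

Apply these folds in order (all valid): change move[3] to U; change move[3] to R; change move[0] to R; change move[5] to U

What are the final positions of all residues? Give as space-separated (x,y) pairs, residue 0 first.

Answer: (0,0) (1,0) (2,0) (3,0) (4,0) (5,0) (5,1) (6,1) (6,2) (6,3)

Derivation:
Initial moves: URRDRDRUU
Fold: move[3]->U => URRURDRUU (positions: [(0, 0), (0, 1), (1, 1), (2, 1), (2, 2), (3, 2), (3, 1), (4, 1), (4, 2), (4, 3)])
Fold: move[3]->R => URRRRDRUU (positions: [(0, 0), (0, 1), (1, 1), (2, 1), (3, 1), (4, 1), (4, 0), (5, 0), (5, 1), (5, 2)])
Fold: move[0]->R => RRRRRDRUU (positions: [(0, 0), (1, 0), (2, 0), (3, 0), (4, 0), (5, 0), (5, -1), (6, -1), (6, 0), (6, 1)])
Fold: move[5]->U => RRRRRURUU (positions: [(0, 0), (1, 0), (2, 0), (3, 0), (4, 0), (5, 0), (5, 1), (6, 1), (6, 2), (6, 3)])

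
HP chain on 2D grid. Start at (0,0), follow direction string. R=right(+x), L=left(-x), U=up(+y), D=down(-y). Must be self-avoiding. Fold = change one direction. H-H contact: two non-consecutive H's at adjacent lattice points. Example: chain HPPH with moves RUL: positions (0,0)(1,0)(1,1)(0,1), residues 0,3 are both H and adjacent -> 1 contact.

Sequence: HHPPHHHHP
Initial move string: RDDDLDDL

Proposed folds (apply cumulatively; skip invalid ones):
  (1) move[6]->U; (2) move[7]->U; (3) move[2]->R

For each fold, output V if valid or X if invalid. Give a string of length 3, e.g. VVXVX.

Initial: RDDDLDDL -> [(0, 0), (1, 0), (1, -1), (1, -2), (1, -3), (0, -3), (0, -4), (0, -5), (-1, -5)]
Fold 1: move[6]->U => RDDDLDUL INVALID (collision), skipped
Fold 2: move[7]->U => RDDDLDDU INVALID (collision), skipped
Fold 3: move[2]->R => RDRDLDDL VALID

Answer: XXV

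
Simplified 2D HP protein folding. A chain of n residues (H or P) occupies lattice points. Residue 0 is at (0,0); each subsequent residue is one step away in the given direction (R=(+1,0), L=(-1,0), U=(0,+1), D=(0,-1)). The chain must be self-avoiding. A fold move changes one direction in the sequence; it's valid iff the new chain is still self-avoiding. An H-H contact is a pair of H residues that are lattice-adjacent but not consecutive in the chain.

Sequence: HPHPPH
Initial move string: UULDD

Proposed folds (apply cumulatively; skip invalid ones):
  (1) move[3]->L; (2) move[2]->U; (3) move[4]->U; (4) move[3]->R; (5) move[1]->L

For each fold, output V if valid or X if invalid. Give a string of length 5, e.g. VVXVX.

Answer: VVVVV

Derivation:
Initial: UULDD -> [(0, 0), (0, 1), (0, 2), (-1, 2), (-1, 1), (-1, 0)]
Fold 1: move[3]->L => UULLD VALID
Fold 2: move[2]->U => UUULD VALID
Fold 3: move[4]->U => UUULU VALID
Fold 4: move[3]->R => UUURU VALID
Fold 5: move[1]->L => ULURU VALID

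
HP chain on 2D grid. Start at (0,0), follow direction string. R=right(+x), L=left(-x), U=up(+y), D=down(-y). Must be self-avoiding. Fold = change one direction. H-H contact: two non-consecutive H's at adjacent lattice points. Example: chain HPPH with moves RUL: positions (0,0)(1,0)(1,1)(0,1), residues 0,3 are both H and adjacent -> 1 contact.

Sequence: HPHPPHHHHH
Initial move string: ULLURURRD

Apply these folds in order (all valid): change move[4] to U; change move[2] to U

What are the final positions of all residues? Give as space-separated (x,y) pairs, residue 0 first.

Initial moves: ULLURURRD
Fold: move[4]->U => ULLUUURRD (positions: [(0, 0), (0, 1), (-1, 1), (-2, 1), (-2, 2), (-2, 3), (-2, 4), (-1, 4), (0, 4), (0, 3)])
Fold: move[2]->U => ULUUUURRD (positions: [(0, 0), (0, 1), (-1, 1), (-1, 2), (-1, 3), (-1, 4), (-1, 5), (0, 5), (1, 5), (1, 4)])

Answer: (0,0) (0,1) (-1,1) (-1,2) (-1,3) (-1,4) (-1,5) (0,5) (1,5) (1,4)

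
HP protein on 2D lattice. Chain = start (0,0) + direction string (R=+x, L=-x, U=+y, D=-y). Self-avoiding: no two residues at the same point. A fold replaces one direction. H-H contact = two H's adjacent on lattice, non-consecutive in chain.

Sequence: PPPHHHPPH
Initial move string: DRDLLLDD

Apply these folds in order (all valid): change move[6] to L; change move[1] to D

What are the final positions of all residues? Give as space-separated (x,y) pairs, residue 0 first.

Answer: (0,0) (0,-1) (0,-2) (0,-3) (-1,-3) (-2,-3) (-3,-3) (-4,-3) (-4,-4)

Derivation:
Initial moves: DRDLLLDD
Fold: move[6]->L => DRDLLLLD (positions: [(0, 0), (0, -1), (1, -1), (1, -2), (0, -2), (-1, -2), (-2, -2), (-3, -2), (-3, -3)])
Fold: move[1]->D => DDDLLLLD (positions: [(0, 0), (0, -1), (0, -2), (0, -3), (-1, -3), (-2, -3), (-3, -3), (-4, -3), (-4, -4)])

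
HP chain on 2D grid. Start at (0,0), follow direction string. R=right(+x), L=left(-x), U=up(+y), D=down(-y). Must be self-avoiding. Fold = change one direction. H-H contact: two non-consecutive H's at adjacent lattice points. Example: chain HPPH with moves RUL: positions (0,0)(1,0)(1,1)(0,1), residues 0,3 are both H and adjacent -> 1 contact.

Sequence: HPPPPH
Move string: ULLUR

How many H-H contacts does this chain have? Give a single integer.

Positions: [(0, 0), (0, 1), (-1, 1), (-2, 1), (-2, 2), (-1, 2)]
No H-H contacts found.

Answer: 0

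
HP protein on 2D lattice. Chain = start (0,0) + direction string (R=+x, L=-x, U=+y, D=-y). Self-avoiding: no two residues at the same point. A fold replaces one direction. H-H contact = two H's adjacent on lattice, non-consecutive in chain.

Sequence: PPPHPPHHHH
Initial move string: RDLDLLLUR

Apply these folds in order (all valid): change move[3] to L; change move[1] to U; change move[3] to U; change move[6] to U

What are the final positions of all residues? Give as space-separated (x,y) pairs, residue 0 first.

Answer: (0,0) (1,0) (1,1) (0,1) (0,2) (-1,2) (-2,2) (-2,3) (-2,4) (-1,4)

Derivation:
Initial moves: RDLDLLLUR
Fold: move[3]->L => RDLLLLLUR (positions: [(0, 0), (1, 0), (1, -1), (0, -1), (-1, -1), (-2, -1), (-3, -1), (-4, -1), (-4, 0), (-3, 0)])
Fold: move[1]->U => RULLLLLUR (positions: [(0, 0), (1, 0), (1, 1), (0, 1), (-1, 1), (-2, 1), (-3, 1), (-4, 1), (-4, 2), (-3, 2)])
Fold: move[3]->U => RULULLLUR (positions: [(0, 0), (1, 0), (1, 1), (0, 1), (0, 2), (-1, 2), (-2, 2), (-3, 2), (-3, 3), (-2, 3)])
Fold: move[6]->U => RULULLUUR (positions: [(0, 0), (1, 0), (1, 1), (0, 1), (0, 2), (-1, 2), (-2, 2), (-2, 3), (-2, 4), (-1, 4)])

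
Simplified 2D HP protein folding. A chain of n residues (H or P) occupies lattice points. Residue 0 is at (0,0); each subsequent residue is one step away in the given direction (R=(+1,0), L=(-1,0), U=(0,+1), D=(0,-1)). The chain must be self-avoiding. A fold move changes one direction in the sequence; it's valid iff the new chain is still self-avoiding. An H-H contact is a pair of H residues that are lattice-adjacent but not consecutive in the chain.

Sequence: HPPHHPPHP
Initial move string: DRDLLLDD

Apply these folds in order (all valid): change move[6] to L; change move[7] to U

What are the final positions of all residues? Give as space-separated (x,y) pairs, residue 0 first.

Initial moves: DRDLLLDD
Fold: move[6]->L => DRDLLLLD (positions: [(0, 0), (0, -1), (1, -1), (1, -2), (0, -2), (-1, -2), (-2, -2), (-3, -2), (-3, -3)])
Fold: move[7]->U => DRDLLLLU (positions: [(0, 0), (0, -1), (1, -1), (1, -2), (0, -2), (-1, -2), (-2, -2), (-3, -2), (-3, -1)])

Answer: (0,0) (0,-1) (1,-1) (1,-2) (0,-2) (-1,-2) (-2,-2) (-3,-2) (-3,-1)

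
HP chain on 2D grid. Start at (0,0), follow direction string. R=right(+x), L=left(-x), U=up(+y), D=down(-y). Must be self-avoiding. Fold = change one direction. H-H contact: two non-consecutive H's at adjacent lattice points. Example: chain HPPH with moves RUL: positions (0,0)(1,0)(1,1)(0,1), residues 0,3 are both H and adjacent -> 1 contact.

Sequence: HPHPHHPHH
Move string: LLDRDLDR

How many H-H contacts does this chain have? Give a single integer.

Answer: 1

Derivation:
Positions: [(0, 0), (-1, 0), (-2, 0), (-2, -1), (-1, -1), (-1, -2), (-2, -2), (-2, -3), (-1, -3)]
H-H contact: residue 5 @(-1,-2) - residue 8 @(-1, -3)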